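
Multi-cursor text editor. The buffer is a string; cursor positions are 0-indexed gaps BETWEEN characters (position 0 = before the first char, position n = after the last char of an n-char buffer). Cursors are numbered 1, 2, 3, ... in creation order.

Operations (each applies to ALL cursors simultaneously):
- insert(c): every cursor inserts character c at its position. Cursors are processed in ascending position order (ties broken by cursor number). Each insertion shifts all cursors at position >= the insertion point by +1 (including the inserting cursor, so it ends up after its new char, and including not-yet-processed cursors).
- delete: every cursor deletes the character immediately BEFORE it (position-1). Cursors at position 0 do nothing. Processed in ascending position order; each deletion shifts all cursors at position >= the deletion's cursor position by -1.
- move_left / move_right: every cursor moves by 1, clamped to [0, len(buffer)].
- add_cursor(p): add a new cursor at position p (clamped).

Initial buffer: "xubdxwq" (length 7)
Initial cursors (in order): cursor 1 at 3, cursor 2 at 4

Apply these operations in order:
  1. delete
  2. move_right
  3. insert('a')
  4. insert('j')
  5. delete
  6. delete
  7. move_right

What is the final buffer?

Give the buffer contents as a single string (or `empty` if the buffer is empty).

After op 1 (delete): buffer="xuxwq" (len 5), cursors c1@2 c2@2, authorship .....
After op 2 (move_right): buffer="xuxwq" (len 5), cursors c1@3 c2@3, authorship .....
After op 3 (insert('a')): buffer="xuxaawq" (len 7), cursors c1@5 c2@5, authorship ...12..
After op 4 (insert('j')): buffer="xuxaajjwq" (len 9), cursors c1@7 c2@7, authorship ...1212..
After op 5 (delete): buffer="xuxaawq" (len 7), cursors c1@5 c2@5, authorship ...12..
After op 6 (delete): buffer="xuxwq" (len 5), cursors c1@3 c2@3, authorship .....
After op 7 (move_right): buffer="xuxwq" (len 5), cursors c1@4 c2@4, authorship .....

Answer: xuxwq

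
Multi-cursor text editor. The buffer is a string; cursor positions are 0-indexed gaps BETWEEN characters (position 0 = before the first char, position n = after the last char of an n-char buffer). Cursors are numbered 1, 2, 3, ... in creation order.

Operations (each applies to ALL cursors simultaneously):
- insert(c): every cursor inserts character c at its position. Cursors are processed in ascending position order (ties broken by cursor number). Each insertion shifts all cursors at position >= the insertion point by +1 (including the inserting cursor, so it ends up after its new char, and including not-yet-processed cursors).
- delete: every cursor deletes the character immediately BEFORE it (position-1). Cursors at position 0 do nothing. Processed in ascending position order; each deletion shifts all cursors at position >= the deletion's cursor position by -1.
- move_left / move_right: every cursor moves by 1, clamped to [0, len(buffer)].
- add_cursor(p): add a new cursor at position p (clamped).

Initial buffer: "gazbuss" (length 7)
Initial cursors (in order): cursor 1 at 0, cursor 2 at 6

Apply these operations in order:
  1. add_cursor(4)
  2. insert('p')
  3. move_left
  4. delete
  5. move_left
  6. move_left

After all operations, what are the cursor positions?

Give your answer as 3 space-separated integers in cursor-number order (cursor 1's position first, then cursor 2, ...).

Answer: 0 4 2

Derivation:
After op 1 (add_cursor(4)): buffer="gazbuss" (len 7), cursors c1@0 c3@4 c2@6, authorship .......
After op 2 (insert('p')): buffer="pgazbpusps" (len 10), cursors c1@1 c3@6 c2@9, authorship 1....3..2.
After op 3 (move_left): buffer="pgazbpusps" (len 10), cursors c1@0 c3@5 c2@8, authorship 1....3..2.
After op 4 (delete): buffer="pgazpups" (len 8), cursors c1@0 c3@4 c2@6, authorship 1...3.2.
After op 5 (move_left): buffer="pgazpups" (len 8), cursors c1@0 c3@3 c2@5, authorship 1...3.2.
After op 6 (move_left): buffer="pgazpups" (len 8), cursors c1@0 c3@2 c2@4, authorship 1...3.2.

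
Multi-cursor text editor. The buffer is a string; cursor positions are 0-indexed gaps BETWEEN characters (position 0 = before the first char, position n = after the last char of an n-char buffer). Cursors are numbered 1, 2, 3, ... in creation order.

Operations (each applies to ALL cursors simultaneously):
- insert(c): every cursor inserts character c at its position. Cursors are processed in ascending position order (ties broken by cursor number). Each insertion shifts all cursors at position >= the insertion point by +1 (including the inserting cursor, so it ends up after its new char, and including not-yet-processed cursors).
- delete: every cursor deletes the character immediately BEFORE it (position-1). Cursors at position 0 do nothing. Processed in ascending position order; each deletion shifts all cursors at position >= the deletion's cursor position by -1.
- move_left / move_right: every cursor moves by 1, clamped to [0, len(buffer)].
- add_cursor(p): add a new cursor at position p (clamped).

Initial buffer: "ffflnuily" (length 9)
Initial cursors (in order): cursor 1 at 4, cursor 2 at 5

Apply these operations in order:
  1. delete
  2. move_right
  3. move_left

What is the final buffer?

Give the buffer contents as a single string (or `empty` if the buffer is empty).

After op 1 (delete): buffer="fffuily" (len 7), cursors c1@3 c2@3, authorship .......
After op 2 (move_right): buffer="fffuily" (len 7), cursors c1@4 c2@4, authorship .......
After op 3 (move_left): buffer="fffuily" (len 7), cursors c1@3 c2@3, authorship .......

Answer: fffuily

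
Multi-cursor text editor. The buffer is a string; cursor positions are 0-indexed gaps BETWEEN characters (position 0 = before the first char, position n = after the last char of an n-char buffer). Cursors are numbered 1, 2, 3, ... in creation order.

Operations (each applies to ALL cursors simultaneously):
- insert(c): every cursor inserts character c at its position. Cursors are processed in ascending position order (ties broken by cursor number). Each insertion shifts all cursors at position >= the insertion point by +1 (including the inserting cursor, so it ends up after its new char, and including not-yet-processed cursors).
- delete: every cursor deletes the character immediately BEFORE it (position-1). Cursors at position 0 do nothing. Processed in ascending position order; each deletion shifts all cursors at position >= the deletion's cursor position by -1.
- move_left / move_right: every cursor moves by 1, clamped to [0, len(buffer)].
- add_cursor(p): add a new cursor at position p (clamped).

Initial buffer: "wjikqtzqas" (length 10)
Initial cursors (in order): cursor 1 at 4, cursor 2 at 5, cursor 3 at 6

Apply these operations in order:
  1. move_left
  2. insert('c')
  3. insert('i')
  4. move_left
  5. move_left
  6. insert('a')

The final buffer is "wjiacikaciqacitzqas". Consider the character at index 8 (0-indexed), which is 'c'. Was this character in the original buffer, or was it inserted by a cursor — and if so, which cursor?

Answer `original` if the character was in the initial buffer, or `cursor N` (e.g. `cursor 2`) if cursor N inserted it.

Answer: cursor 2

Derivation:
After op 1 (move_left): buffer="wjikqtzqas" (len 10), cursors c1@3 c2@4 c3@5, authorship ..........
After op 2 (insert('c')): buffer="wjickcqctzqas" (len 13), cursors c1@4 c2@6 c3@8, authorship ...1.2.3.....
After op 3 (insert('i')): buffer="wjicikciqcitzqas" (len 16), cursors c1@5 c2@8 c3@11, authorship ...11.22.33.....
After op 4 (move_left): buffer="wjicikciqcitzqas" (len 16), cursors c1@4 c2@7 c3@10, authorship ...11.22.33.....
After op 5 (move_left): buffer="wjicikciqcitzqas" (len 16), cursors c1@3 c2@6 c3@9, authorship ...11.22.33.....
After op 6 (insert('a')): buffer="wjiacikaciqacitzqas" (len 19), cursors c1@4 c2@8 c3@12, authorship ...111.222.333.....
Authorship (.=original, N=cursor N): . . . 1 1 1 . 2 2 2 . 3 3 3 . . . . .
Index 8: author = 2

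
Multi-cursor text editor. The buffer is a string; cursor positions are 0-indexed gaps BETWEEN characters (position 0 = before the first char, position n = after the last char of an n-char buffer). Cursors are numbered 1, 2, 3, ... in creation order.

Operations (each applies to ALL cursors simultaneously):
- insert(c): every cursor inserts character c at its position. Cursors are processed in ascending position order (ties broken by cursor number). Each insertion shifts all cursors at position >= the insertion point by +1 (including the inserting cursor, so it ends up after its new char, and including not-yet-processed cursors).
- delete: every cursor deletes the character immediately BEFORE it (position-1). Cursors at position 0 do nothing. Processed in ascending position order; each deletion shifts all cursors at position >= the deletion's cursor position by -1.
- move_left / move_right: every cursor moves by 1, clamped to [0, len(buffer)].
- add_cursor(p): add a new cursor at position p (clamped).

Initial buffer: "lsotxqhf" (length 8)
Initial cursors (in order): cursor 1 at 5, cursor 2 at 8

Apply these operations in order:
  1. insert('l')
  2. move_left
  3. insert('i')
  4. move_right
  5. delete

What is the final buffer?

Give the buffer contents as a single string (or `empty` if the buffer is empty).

Answer: lsotxiqhfi

Derivation:
After op 1 (insert('l')): buffer="lsotxlqhfl" (len 10), cursors c1@6 c2@10, authorship .....1...2
After op 2 (move_left): buffer="lsotxlqhfl" (len 10), cursors c1@5 c2@9, authorship .....1...2
After op 3 (insert('i')): buffer="lsotxilqhfil" (len 12), cursors c1@6 c2@11, authorship .....11...22
After op 4 (move_right): buffer="lsotxilqhfil" (len 12), cursors c1@7 c2@12, authorship .....11...22
After op 5 (delete): buffer="lsotxiqhfi" (len 10), cursors c1@6 c2@10, authorship .....1...2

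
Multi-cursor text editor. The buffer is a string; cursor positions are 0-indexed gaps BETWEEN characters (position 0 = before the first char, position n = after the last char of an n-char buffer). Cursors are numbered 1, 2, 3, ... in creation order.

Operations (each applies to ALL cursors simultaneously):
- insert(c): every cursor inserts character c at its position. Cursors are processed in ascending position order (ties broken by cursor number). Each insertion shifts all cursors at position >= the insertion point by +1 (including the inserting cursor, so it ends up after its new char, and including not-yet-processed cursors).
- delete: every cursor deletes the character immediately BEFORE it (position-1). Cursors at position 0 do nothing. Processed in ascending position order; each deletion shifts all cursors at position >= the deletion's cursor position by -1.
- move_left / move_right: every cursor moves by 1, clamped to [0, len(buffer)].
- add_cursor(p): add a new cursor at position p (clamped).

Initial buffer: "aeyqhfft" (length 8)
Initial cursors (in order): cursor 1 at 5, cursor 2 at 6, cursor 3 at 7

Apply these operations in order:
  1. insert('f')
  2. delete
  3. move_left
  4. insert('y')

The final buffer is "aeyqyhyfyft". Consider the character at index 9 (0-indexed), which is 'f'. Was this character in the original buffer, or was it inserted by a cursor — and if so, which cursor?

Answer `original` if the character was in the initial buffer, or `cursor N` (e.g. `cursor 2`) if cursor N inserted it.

After op 1 (insert('f')): buffer="aeyqhffffft" (len 11), cursors c1@6 c2@8 c3@10, authorship .....1.2.3.
After op 2 (delete): buffer="aeyqhfft" (len 8), cursors c1@5 c2@6 c3@7, authorship ........
After op 3 (move_left): buffer="aeyqhfft" (len 8), cursors c1@4 c2@5 c3@6, authorship ........
After op 4 (insert('y')): buffer="aeyqyhyfyft" (len 11), cursors c1@5 c2@7 c3@9, authorship ....1.2.3..
Authorship (.=original, N=cursor N): . . . . 1 . 2 . 3 . .
Index 9: author = original

Answer: original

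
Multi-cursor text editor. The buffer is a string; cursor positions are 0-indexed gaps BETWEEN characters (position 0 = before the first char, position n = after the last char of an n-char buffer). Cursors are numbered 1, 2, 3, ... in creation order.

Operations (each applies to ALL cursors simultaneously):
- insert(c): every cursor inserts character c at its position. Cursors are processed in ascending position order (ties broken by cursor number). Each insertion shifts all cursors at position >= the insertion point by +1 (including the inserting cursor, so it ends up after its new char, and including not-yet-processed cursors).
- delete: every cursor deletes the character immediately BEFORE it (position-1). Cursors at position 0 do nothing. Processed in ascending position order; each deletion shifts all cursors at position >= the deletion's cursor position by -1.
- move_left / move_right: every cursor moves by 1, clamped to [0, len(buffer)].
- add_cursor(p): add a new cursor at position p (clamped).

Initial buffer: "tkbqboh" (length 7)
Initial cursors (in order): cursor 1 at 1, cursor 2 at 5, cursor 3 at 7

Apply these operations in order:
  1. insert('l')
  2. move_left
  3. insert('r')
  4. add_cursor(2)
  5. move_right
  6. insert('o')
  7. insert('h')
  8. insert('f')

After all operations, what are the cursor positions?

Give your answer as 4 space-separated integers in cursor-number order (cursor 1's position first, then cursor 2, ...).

Answer: 9 18 25 9

Derivation:
After op 1 (insert('l')): buffer="tlkbqblohl" (len 10), cursors c1@2 c2@7 c3@10, authorship .1....2..3
After op 2 (move_left): buffer="tlkbqblohl" (len 10), cursors c1@1 c2@6 c3@9, authorship .1....2..3
After op 3 (insert('r')): buffer="trlkbqbrlohrl" (len 13), cursors c1@2 c2@8 c3@12, authorship .11....22..33
After op 4 (add_cursor(2)): buffer="trlkbqbrlohrl" (len 13), cursors c1@2 c4@2 c2@8 c3@12, authorship .11....22..33
After op 5 (move_right): buffer="trlkbqbrlohrl" (len 13), cursors c1@3 c4@3 c2@9 c3@13, authorship .11....22..33
After op 6 (insert('o')): buffer="trlookbqbrloohrlo" (len 17), cursors c1@5 c4@5 c2@12 c3@17, authorship .1114....222..333
After op 7 (insert('h')): buffer="trloohhkbqbrlohohrloh" (len 21), cursors c1@7 c4@7 c2@15 c3@21, authorship .111414....2222..3333
After op 8 (insert('f')): buffer="trloohhffkbqbrlohfohrlohf" (len 25), cursors c1@9 c4@9 c2@18 c3@25, authorship .11141414....22222..33333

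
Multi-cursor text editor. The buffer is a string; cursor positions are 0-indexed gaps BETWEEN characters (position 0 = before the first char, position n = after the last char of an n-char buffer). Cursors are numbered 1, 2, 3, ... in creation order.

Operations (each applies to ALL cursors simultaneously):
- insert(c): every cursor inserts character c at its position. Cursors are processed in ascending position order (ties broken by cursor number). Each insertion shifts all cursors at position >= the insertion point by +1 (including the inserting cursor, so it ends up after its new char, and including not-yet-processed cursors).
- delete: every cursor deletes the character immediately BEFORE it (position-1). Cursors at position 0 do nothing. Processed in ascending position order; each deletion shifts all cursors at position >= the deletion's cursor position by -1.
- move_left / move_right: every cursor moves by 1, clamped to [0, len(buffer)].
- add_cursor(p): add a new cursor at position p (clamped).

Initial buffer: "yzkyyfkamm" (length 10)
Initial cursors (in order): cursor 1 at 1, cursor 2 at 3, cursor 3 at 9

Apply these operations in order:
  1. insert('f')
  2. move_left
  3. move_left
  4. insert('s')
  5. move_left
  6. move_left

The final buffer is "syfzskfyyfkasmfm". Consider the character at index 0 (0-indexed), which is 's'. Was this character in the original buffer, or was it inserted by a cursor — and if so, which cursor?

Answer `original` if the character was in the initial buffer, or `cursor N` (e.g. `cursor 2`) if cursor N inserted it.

Answer: cursor 1

Derivation:
After op 1 (insert('f')): buffer="yfzkfyyfkamfm" (len 13), cursors c1@2 c2@5 c3@12, authorship .1..2......3.
After op 2 (move_left): buffer="yfzkfyyfkamfm" (len 13), cursors c1@1 c2@4 c3@11, authorship .1..2......3.
After op 3 (move_left): buffer="yfzkfyyfkamfm" (len 13), cursors c1@0 c2@3 c3@10, authorship .1..2......3.
After op 4 (insert('s')): buffer="syfzskfyyfkasmfm" (len 16), cursors c1@1 c2@5 c3@13, authorship 1.1.2.2.....3.3.
After op 5 (move_left): buffer="syfzskfyyfkasmfm" (len 16), cursors c1@0 c2@4 c3@12, authorship 1.1.2.2.....3.3.
After op 6 (move_left): buffer="syfzskfyyfkasmfm" (len 16), cursors c1@0 c2@3 c3@11, authorship 1.1.2.2.....3.3.
Authorship (.=original, N=cursor N): 1 . 1 . 2 . 2 . . . . . 3 . 3 .
Index 0: author = 1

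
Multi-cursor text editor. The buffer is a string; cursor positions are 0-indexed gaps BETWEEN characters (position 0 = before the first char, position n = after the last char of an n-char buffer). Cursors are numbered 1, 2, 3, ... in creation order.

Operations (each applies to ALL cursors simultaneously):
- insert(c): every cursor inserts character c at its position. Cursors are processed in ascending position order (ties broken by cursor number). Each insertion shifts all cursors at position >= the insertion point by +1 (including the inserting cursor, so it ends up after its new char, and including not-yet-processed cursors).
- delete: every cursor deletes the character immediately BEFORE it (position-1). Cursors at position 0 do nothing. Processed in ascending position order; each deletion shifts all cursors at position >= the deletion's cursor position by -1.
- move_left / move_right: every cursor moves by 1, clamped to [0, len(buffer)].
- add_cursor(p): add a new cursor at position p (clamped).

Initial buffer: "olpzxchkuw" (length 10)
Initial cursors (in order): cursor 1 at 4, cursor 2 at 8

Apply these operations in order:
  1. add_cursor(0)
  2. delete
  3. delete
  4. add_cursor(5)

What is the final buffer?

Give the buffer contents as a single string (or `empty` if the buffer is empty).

Answer: olxcuw

Derivation:
After op 1 (add_cursor(0)): buffer="olpzxchkuw" (len 10), cursors c3@0 c1@4 c2@8, authorship ..........
After op 2 (delete): buffer="olpxchuw" (len 8), cursors c3@0 c1@3 c2@6, authorship ........
After op 3 (delete): buffer="olxcuw" (len 6), cursors c3@0 c1@2 c2@4, authorship ......
After op 4 (add_cursor(5)): buffer="olxcuw" (len 6), cursors c3@0 c1@2 c2@4 c4@5, authorship ......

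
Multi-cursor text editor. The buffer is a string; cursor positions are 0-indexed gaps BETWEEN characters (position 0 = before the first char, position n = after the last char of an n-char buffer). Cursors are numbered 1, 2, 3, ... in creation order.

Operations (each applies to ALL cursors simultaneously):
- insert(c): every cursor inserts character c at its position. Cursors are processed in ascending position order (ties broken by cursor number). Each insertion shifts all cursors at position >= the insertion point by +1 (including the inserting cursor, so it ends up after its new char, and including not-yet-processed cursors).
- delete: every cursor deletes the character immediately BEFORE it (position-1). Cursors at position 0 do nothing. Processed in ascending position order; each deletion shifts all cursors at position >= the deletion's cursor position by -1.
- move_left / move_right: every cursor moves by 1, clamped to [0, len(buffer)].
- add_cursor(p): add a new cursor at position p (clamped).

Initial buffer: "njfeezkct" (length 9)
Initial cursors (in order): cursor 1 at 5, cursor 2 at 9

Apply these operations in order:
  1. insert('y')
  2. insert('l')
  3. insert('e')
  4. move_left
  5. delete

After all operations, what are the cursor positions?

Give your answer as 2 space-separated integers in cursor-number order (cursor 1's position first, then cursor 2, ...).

After op 1 (insert('y')): buffer="njfeeyzkcty" (len 11), cursors c1@6 c2@11, authorship .....1....2
After op 2 (insert('l')): buffer="njfeeylzkctyl" (len 13), cursors c1@7 c2@13, authorship .....11....22
After op 3 (insert('e')): buffer="njfeeylezkctyle" (len 15), cursors c1@8 c2@15, authorship .....111....222
After op 4 (move_left): buffer="njfeeylezkctyle" (len 15), cursors c1@7 c2@14, authorship .....111....222
After op 5 (delete): buffer="njfeeyezkctye" (len 13), cursors c1@6 c2@12, authorship .....11....22

Answer: 6 12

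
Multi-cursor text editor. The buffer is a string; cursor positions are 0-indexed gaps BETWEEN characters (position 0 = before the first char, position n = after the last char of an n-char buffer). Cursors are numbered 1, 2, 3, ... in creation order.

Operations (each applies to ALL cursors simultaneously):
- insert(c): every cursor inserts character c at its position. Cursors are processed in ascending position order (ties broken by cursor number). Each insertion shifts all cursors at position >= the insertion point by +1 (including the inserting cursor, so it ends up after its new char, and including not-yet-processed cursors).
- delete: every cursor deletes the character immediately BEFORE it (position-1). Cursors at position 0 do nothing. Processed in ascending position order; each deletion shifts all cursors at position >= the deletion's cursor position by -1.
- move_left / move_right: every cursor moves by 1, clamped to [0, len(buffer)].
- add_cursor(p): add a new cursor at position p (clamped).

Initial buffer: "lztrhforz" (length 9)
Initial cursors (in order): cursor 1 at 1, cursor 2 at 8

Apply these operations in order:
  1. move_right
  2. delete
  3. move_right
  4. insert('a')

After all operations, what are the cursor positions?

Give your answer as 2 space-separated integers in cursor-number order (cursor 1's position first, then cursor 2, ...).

After op 1 (move_right): buffer="lztrhforz" (len 9), cursors c1@2 c2@9, authorship .........
After op 2 (delete): buffer="ltrhfor" (len 7), cursors c1@1 c2@7, authorship .......
After op 3 (move_right): buffer="ltrhfor" (len 7), cursors c1@2 c2@7, authorship .......
After op 4 (insert('a')): buffer="ltarhfora" (len 9), cursors c1@3 c2@9, authorship ..1.....2

Answer: 3 9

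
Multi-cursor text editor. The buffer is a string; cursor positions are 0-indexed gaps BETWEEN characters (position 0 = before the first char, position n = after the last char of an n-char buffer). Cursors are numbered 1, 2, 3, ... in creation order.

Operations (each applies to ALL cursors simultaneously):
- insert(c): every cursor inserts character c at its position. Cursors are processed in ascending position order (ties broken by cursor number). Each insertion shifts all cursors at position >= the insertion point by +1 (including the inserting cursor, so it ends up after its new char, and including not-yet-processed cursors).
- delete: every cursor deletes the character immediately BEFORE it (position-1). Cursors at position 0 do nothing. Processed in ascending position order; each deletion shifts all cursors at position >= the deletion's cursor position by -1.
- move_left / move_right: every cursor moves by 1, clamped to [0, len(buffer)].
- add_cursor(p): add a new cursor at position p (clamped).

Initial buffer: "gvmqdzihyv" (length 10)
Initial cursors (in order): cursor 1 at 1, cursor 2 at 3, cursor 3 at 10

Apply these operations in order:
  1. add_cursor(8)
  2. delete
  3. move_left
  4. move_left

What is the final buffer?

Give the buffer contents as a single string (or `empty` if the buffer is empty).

Answer: vqdziy

Derivation:
After op 1 (add_cursor(8)): buffer="gvmqdzihyv" (len 10), cursors c1@1 c2@3 c4@8 c3@10, authorship ..........
After op 2 (delete): buffer="vqdziy" (len 6), cursors c1@0 c2@1 c4@5 c3@6, authorship ......
After op 3 (move_left): buffer="vqdziy" (len 6), cursors c1@0 c2@0 c4@4 c3@5, authorship ......
After op 4 (move_left): buffer="vqdziy" (len 6), cursors c1@0 c2@0 c4@3 c3@4, authorship ......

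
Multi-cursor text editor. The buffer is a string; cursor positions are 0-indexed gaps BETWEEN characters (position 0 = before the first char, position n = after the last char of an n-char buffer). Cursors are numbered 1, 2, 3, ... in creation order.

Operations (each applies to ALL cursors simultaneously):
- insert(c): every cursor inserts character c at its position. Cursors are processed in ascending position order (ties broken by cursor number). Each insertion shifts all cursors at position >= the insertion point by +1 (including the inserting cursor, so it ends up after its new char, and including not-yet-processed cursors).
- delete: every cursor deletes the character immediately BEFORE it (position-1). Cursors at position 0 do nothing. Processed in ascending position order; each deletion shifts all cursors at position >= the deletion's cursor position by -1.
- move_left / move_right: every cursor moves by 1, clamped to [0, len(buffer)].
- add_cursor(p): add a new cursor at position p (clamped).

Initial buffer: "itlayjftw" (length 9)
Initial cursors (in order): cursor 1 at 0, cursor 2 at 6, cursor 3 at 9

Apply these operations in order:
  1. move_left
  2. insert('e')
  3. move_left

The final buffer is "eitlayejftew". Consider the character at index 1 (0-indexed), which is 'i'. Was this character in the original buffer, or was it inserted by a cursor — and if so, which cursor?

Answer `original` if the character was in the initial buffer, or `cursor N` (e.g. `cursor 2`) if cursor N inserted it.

After op 1 (move_left): buffer="itlayjftw" (len 9), cursors c1@0 c2@5 c3@8, authorship .........
After op 2 (insert('e')): buffer="eitlayejftew" (len 12), cursors c1@1 c2@7 c3@11, authorship 1.....2...3.
After op 3 (move_left): buffer="eitlayejftew" (len 12), cursors c1@0 c2@6 c3@10, authorship 1.....2...3.
Authorship (.=original, N=cursor N): 1 . . . . . 2 . . . 3 .
Index 1: author = original

Answer: original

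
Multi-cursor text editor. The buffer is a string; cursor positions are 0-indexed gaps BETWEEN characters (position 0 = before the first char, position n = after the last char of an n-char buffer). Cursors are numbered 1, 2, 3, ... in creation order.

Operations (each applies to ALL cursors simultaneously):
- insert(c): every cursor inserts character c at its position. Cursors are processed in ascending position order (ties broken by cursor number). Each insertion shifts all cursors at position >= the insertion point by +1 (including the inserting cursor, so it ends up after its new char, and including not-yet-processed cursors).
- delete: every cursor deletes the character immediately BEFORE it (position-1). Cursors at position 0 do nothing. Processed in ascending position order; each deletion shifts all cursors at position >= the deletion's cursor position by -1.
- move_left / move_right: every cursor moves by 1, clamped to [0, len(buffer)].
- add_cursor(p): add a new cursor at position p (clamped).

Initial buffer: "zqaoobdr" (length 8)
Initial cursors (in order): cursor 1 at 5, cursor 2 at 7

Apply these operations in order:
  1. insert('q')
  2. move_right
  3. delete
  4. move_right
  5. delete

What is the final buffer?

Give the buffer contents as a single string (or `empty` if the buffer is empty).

After op 1 (insert('q')): buffer="zqaooqbdqr" (len 10), cursors c1@6 c2@9, authorship .....1..2.
After op 2 (move_right): buffer="zqaooqbdqr" (len 10), cursors c1@7 c2@10, authorship .....1..2.
After op 3 (delete): buffer="zqaooqdq" (len 8), cursors c1@6 c2@8, authorship .....1.2
After op 4 (move_right): buffer="zqaooqdq" (len 8), cursors c1@7 c2@8, authorship .....1.2
After op 5 (delete): buffer="zqaooq" (len 6), cursors c1@6 c2@6, authorship .....1

Answer: zqaooq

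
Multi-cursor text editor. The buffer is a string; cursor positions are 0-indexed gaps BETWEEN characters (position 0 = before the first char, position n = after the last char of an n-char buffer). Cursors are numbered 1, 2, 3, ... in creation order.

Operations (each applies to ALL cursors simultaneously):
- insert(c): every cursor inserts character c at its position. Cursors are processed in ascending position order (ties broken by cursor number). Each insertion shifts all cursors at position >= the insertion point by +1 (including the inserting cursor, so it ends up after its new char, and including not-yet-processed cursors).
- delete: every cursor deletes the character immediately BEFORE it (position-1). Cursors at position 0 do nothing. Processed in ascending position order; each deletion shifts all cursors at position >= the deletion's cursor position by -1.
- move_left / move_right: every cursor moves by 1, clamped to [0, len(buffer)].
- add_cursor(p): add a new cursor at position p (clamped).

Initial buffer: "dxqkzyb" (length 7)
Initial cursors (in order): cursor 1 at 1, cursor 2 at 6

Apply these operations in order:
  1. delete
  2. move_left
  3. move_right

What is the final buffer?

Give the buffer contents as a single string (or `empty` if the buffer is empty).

Answer: xqkzb

Derivation:
After op 1 (delete): buffer="xqkzb" (len 5), cursors c1@0 c2@4, authorship .....
After op 2 (move_left): buffer="xqkzb" (len 5), cursors c1@0 c2@3, authorship .....
After op 3 (move_right): buffer="xqkzb" (len 5), cursors c1@1 c2@4, authorship .....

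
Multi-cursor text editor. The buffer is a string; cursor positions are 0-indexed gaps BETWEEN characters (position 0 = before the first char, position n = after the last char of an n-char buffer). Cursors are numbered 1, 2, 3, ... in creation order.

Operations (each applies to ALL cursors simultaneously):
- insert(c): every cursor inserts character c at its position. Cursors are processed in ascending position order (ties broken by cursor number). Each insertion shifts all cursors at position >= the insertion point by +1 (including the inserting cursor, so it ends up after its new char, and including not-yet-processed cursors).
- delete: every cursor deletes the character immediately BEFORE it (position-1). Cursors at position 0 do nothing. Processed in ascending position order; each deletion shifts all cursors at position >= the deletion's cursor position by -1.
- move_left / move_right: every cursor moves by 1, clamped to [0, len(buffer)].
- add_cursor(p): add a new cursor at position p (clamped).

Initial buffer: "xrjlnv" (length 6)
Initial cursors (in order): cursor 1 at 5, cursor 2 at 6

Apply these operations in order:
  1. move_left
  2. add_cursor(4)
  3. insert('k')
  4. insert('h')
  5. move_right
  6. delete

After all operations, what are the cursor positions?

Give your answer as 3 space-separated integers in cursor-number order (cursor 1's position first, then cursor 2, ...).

After op 1 (move_left): buffer="xrjlnv" (len 6), cursors c1@4 c2@5, authorship ......
After op 2 (add_cursor(4)): buffer="xrjlnv" (len 6), cursors c1@4 c3@4 c2@5, authorship ......
After op 3 (insert('k')): buffer="xrjlkknkv" (len 9), cursors c1@6 c3@6 c2@8, authorship ....13.2.
After op 4 (insert('h')): buffer="xrjlkkhhnkhv" (len 12), cursors c1@8 c3@8 c2@11, authorship ....1313.22.
After op 5 (move_right): buffer="xrjlkkhhnkhv" (len 12), cursors c1@9 c3@9 c2@12, authorship ....1313.22.
After op 6 (delete): buffer="xrjlkkhkh" (len 9), cursors c1@7 c3@7 c2@9, authorship ....13122

Answer: 7 9 7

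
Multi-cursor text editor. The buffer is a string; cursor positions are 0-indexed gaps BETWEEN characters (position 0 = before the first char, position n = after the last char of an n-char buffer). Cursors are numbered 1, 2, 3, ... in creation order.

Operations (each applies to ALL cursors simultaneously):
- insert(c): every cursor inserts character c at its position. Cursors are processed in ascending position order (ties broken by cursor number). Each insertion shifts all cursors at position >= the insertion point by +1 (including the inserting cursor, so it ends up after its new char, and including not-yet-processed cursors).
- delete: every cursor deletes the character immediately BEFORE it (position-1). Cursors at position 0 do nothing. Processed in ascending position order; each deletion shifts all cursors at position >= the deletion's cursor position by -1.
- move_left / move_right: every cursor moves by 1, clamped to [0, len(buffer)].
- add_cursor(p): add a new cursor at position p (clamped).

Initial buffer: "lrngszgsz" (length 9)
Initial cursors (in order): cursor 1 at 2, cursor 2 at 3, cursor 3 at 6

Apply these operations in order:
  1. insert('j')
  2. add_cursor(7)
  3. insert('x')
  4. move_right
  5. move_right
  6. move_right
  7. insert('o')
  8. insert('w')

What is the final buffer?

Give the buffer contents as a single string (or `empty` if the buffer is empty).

Answer: lrjxnjxowgsxowzjxowgszow

Derivation:
After op 1 (insert('j')): buffer="lrjnjgszjgsz" (len 12), cursors c1@3 c2@5 c3@9, authorship ..1.2...3...
After op 2 (add_cursor(7)): buffer="lrjnjgszjgsz" (len 12), cursors c1@3 c2@5 c4@7 c3@9, authorship ..1.2...3...
After op 3 (insert('x')): buffer="lrjxnjxgsxzjxgsz" (len 16), cursors c1@4 c2@7 c4@10 c3@13, authorship ..11.22..4.33...
After op 4 (move_right): buffer="lrjxnjxgsxzjxgsz" (len 16), cursors c1@5 c2@8 c4@11 c3@14, authorship ..11.22..4.33...
After op 5 (move_right): buffer="lrjxnjxgsxzjxgsz" (len 16), cursors c1@6 c2@9 c4@12 c3@15, authorship ..11.22..4.33...
After op 6 (move_right): buffer="lrjxnjxgsxzjxgsz" (len 16), cursors c1@7 c2@10 c4@13 c3@16, authorship ..11.22..4.33...
After op 7 (insert('o')): buffer="lrjxnjxogsxozjxogszo" (len 20), cursors c1@8 c2@12 c4@16 c3@20, authorship ..11.221..42.334...3
After op 8 (insert('w')): buffer="lrjxnjxowgsxowzjxowgszow" (len 24), cursors c1@9 c2@14 c4@19 c3@24, authorship ..11.2211..422.3344...33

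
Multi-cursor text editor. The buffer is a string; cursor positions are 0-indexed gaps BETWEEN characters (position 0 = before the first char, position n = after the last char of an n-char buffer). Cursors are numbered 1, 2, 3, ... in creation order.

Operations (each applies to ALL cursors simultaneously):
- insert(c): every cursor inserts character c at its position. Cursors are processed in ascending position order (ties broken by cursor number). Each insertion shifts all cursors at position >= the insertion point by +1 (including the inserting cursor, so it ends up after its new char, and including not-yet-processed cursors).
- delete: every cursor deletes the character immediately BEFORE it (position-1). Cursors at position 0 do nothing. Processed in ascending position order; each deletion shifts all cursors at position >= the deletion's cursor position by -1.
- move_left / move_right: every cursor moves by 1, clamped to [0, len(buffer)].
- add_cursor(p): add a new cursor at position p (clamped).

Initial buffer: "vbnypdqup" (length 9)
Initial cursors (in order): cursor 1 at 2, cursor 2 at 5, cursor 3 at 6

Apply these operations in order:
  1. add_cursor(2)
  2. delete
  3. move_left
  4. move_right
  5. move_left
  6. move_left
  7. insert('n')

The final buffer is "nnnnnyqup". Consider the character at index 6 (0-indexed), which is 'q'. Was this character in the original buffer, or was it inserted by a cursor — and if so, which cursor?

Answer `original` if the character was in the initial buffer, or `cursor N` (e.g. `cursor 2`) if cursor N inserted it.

Answer: original

Derivation:
After op 1 (add_cursor(2)): buffer="vbnypdqup" (len 9), cursors c1@2 c4@2 c2@5 c3@6, authorship .........
After op 2 (delete): buffer="nyqup" (len 5), cursors c1@0 c4@0 c2@2 c3@2, authorship .....
After op 3 (move_left): buffer="nyqup" (len 5), cursors c1@0 c4@0 c2@1 c3@1, authorship .....
After op 4 (move_right): buffer="nyqup" (len 5), cursors c1@1 c4@1 c2@2 c3@2, authorship .....
After op 5 (move_left): buffer="nyqup" (len 5), cursors c1@0 c4@0 c2@1 c3@1, authorship .....
After op 6 (move_left): buffer="nyqup" (len 5), cursors c1@0 c2@0 c3@0 c4@0, authorship .....
After op 7 (insert('n')): buffer="nnnnnyqup" (len 9), cursors c1@4 c2@4 c3@4 c4@4, authorship 1234.....
Authorship (.=original, N=cursor N): 1 2 3 4 . . . . .
Index 6: author = original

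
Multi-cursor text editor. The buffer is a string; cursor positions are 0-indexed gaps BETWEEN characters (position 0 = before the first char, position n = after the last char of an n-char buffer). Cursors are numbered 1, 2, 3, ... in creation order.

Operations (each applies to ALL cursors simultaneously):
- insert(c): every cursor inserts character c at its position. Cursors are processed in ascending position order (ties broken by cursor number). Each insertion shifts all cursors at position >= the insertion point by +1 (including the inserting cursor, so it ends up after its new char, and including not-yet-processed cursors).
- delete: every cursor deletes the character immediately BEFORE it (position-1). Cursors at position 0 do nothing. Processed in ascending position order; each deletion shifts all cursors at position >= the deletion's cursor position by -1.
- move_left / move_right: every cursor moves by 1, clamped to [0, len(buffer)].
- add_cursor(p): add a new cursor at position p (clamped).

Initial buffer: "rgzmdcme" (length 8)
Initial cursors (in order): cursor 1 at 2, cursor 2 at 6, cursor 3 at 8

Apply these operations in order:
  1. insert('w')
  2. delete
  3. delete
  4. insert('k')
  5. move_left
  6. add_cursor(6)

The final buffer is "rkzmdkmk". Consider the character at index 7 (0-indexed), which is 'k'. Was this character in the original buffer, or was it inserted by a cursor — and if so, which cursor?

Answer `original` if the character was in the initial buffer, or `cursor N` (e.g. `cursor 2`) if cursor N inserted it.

Answer: cursor 3

Derivation:
After op 1 (insert('w')): buffer="rgwzmdcwmew" (len 11), cursors c1@3 c2@8 c3@11, authorship ..1....2..3
After op 2 (delete): buffer="rgzmdcme" (len 8), cursors c1@2 c2@6 c3@8, authorship ........
After op 3 (delete): buffer="rzmdm" (len 5), cursors c1@1 c2@4 c3@5, authorship .....
After op 4 (insert('k')): buffer="rkzmdkmk" (len 8), cursors c1@2 c2@6 c3@8, authorship .1...2.3
After op 5 (move_left): buffer="rkzmdkmk" (len 8), cursors c1@1 c2@5 c3@7, authorship .1...2.3
After op 6 (add_cursor(6)): buffer="rkzmdkmk" (len 8), cursors c1@1 c2@5 c4@6 c3@7, authorship .1...2.3
Authorship (.=original, N=cursor N): . 1 . . . 2 . 3
Index 7: author = 3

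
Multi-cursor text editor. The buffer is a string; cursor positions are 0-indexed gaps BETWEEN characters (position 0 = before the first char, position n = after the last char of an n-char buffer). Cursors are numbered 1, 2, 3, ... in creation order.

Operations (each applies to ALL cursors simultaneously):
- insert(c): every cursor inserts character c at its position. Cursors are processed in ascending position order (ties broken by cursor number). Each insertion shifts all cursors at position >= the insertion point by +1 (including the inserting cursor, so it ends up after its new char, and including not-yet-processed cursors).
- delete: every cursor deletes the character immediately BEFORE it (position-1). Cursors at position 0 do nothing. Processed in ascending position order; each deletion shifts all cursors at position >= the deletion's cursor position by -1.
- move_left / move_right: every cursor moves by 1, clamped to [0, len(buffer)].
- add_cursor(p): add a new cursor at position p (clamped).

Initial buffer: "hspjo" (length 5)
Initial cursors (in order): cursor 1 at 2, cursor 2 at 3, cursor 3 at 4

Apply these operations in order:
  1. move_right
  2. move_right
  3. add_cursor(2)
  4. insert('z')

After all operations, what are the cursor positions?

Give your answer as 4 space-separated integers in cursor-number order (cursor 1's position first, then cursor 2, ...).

After op 1 (move_right): buffer="hspjo" (len 5), cursors c1@3 c2@4 c3@5, authorship .....
After op 2 (move_right): buffer="hspjo" (len 5), cursors c1@4 c2@5 c3@5, authorship .....
After op 3 (add_cursor(2)): buffer="hspjo" (len 5), cursors c4@2 c1@4 c2@5 c3@5, authorship .....
After op 4 (insert('z')): buffer="hszpjzozz" (len 9), cursors c4@3 c1@6 c2@9 c3@9, authorship ..4..1.23

Answer: 6 9 9 3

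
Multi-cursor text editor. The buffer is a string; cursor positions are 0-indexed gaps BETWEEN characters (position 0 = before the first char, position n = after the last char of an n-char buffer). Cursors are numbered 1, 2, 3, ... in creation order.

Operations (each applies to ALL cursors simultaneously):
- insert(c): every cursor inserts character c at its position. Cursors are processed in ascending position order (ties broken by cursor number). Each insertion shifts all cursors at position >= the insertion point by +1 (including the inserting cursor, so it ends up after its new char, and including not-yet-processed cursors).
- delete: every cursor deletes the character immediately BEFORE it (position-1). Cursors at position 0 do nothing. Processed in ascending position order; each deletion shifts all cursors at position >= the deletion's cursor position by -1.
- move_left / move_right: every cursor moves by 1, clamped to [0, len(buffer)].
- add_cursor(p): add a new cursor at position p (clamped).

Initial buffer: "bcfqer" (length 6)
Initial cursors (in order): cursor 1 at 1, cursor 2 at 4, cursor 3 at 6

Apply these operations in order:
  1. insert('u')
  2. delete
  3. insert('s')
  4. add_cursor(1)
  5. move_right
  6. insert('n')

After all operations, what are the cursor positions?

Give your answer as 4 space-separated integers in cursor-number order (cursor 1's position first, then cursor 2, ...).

Answer: 5 10 13 3

Derivation:
After op 1 (insert('u')): buffer="bucfqueru" (len 9), cursors c1@2 c2@6 c3@9, authorship .1...2..3
After op 2 (delete): buffer="bcfqer" (len 6), cursors c1@1 c2@4 c3@6, authorship ......
After op 3 (insert('s')): buffer="bscfqsers" (len 9), cursors c1@2 c2@6 c3@9, authorship .1...2..3
After op 4 (add_cursor(1)): buffer="bscfqsers" (len 9), cursors c4@1 c1@2 c2@6 c3@9, authorship .1...2..3
After op 5 (move_right): buffer="bscfqsers" (len 9), cursors c4@2 c1@3 c2@7 c3@9, authorship .1...2..3
After op 6 (insert('n')): buffer="bsncnfqsenrsn" (len 13), cursors c4@3 c1@5 c2@10 c3@13, authorship .14.1..2.2.33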